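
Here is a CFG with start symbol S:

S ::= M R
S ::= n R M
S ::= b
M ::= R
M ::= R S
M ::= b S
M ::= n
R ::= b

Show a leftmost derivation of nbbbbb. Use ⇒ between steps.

S ⇒ nRM   [S ::= n R M]
nRM ⇒ nbM   [R ::= b]
nbM ⇒ nbbS   [M ::= b S]
nbbS ⇒ nbbMR   [S ::= M R]
nbbMR ⇒ nbbRSR   [M ::= R S]
nbbRSR ⇒ nbbbSR   [R ::= b]
nbbbSR ⇒ nbbbbR   [S ::= b]
nbbbbR ⇒ nbbbbb   [R ::= b]

S ⇒ nRM ⇒ nbM ⇒ nbbS ⇒ nbbMR ⇒ nbbRSR ⇒ nbbbSR ⇒ nbbbbR ⇒ nbbbbb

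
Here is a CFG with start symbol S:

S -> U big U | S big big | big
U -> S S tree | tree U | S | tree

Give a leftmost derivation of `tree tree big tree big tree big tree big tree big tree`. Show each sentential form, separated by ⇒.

S ⇒ U big U   [S -> U big U]
U big U ⇒ tree U big U   [U -> tree U]
tree U big U ⇒ tree S S tree big U   [U -> S S tree]
tree S S tree big U ⇒ tree U big U S tree big U   [S -> U big U]
tree U big U S tree big U ⇒ tree tree big U S tree big U   [U -> tree]
tree tree big U S tree big U ⇒ tree tree big S S tree S tree big U   [U -> S S tree]
tree tree big S S tree S tree big U ⇒ tree tree big U big U S tree S tree big U   [S -> U big U]
tree tree big U big U S tree S tree big U ⇒ tree tree big tree big U S tree S tree big U   [U -> tree]
tree tree big tree big U S tree S tree big U ⇒ tree tree big tree big tree S tree S tree big U   [U -> tree]
tree tree big tree big tree S tree S tree big U ⇒ tree tree big tree big tree big tree S tree big U   [S -> big]
tree tree big tree big tree big tree S tree big U ⇒ tree tree big tree big tree big tree big tree big U   [S -> big]
tree tree big tree big tree big tree big tree big U ⇒ tree tree big tree big tree big tree big tree big tree   [U -> tree]

S ⇒ U big U ⇒ tree U big U ⇒ tree S S tree big U ⇒ tree U big U S tree big U ⇒ tree tree big U S tree big U ⇒ tree tree big S S tree S tree big U ⇒ tree tree big U big U S tree S tree big U ⇒ tree tree big tree big U S tree S tree big U ⇒ tree tree big tree big tree S tree S tree big U ⇒ tree tree big tree big tree big tree S tree big U ⇒ tree tree big tree big tree big tree big tree big U ⇒ tree tree big tree big tree big tree big tree big tree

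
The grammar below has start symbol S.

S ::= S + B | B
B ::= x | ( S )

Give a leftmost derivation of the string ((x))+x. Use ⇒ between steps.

S ⇒ S+B ⇒ B+B ⇒ (S)+B ⇒ (B)+B ⇒ ((S))+B ⇒ ((B))+B ⇒ ((x))+B ⇒ ((x))+x

S ⇒ S+B   [S ::= S + B]
S+B ⇒ B+B   [S ::= B]
B+B ⇒ (S)+B   [B ::= ( S )]
(S)+B ⇒ (B)+B   [S ::= B]
(B)+B ⇒ ((S))+B   [B ::= ( S )]
((S))+B ⇒ ((B))+B   [S ::= B]
((B))+B ⇒ ((x))+B   [B ::= x]
((x))+B ⇒ ((x))+x   [B ::= x]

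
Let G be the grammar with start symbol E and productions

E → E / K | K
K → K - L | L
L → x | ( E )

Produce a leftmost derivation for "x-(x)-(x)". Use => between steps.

E => K   [E → K]
K => K-L   [K → K - L]
K-L => K-L-L   [K → K - L]
K-L-L => L-L-L   [K → L]
L-L-L => x-L-L   [L → x]
x-L-L => x-(E)-L   [L → ( E )]
x-(E)-L => x-(K)-L   [E → K]
x-(K)-L => x-(L)-L   [K → L]
x-(L)-L => x-(x)-L   [L → x]
x-(x)-L => x-(x)-(E)   [L → ( E )]
x-(x)-(E) => x-(x)-(K)   [E → K]
x-(x)-(K) => x-(x)-(L)   [K → L]
x-(x)-(L) => x-(x)-(x)   [L → x]

E => K => K-L => K-L-L => L-L-L => x-L-L => x-(E)-L => x-(K)-L => x-(L)-L => x-(x)-L => x-(x)-(E) => x-(x)-(K) => x-(x)-(L) => x-(x)-(x)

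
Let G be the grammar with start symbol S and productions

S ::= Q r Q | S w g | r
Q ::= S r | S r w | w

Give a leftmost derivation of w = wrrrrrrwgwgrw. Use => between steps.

S=>QrQ=>SrrQ=>QrQrrQ=>wrQrrQ=>wrSrrrQ=>wrrrrrQ=>wrrrrrSrw=>wrrrrrSwgrw=>wrrrrrSwgwgrw=>wrrrrrrwgwgrw

S => QrQ   [S ::= Q r Q]
QrQ => SrrQ   [Q ::= S r]
SrrQ => QrQrrQ   [S ::= Q r Q]
QrQrrQ => wrQrrQ   [Q ::= w]
wrQrrQ => wrSrrrQ   [Q ::= S r]
wrSrrrQ => wrrrrrQ   [S ::= r]
wrrrrrQ => wrrrrrSrw   [Q ::= S r w]
wrrrrrSrw => wrrrrrSwgrw   [S ::= S w g]
wrrrrrSwgrw => wrrrrrSwgwgrw   [S ::= S w g]
wrrrrrSwgwgrw => wrrrrrrwgwgrw   [S ::= r]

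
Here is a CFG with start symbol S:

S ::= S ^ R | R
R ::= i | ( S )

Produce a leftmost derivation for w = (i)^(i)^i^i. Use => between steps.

S => S^R   [S ::= S ^ R]
S^R => S^R^R   [S ::= S ^ R]
S^R^R => S^R^R^R   [S ::= S ^ R]
S^R^R^R => R^R^R^R   [S ::= R]
R^R^R^R => (S)^R^R^R   [R ::= ( S )]
(S)^R^R^R => (R)^R^R^R   [S ::= R]
(R)^R^R^R => (i)^R^R^R   [R ::= i]
(i)^R^R^R => (i)^(S)^R^R   [R ::= ( S )]
(i)^(S)^R^R => (i)^(R)^R^R   [S ::= R]
(i)^(R)^R^R => (i)^(i)^R^R   [R ::= i]
(i)^(i)^R^R => (i)^(i)^i^R   [R ::= i]
(i)^(i)^i^R => (i)^(i)^i^i   [R ::= i]

S=>S^R=>S^R^R=>S^R^R^R=>R^R^R^R=>(S)^R^R^R=>(R)^R^R^R=>(i)^R^R^R=>(i)^(S)^R^R=>(i)^(R)^R^R=>(i)^(i)^R^R=>(i)^(i)^i^R=>(i)^(i)^i^i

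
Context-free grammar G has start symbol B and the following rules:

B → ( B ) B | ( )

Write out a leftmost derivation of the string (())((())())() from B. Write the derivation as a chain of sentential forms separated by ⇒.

B ⇒ (B)B ⇒ (())B ⇒ (())(B)B ⇒ (())((B)B)B ⇒ (())((())B)B ⇒ (())((())())B ⇒ (())((())())()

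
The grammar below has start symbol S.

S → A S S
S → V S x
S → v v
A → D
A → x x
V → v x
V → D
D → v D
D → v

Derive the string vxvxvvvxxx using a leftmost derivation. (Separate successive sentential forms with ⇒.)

S ⇒ VSx ⇒ vxSx ⇒ vxVSxx ⇒ vxvxSxx ⇒ vxvxVSxxx ⇒ vxvxDSxxx ⇒ vxvxvSxxx ⇒ vxvxvvvxxx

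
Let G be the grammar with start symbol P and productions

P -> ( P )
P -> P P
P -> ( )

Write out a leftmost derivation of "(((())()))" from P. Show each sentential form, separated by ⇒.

P ⇒ (P) ⇒ ((P)) ⇒ ((PP)) ⇒ (((P)P)) ⇒ (((())P)) ⇒ (((())()))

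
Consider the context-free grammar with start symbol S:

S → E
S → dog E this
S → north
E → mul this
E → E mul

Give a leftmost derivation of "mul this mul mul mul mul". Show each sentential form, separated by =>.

S => E => E mul => E mul mul => E mul mul mul => E mul mul mul mul => mul this mul mul mul mul

S => E   [S → E]
E => E mul   [E → E mul]
E mul => E mul mul   [E → E mul]
E mul mul => E mul mul mul   [E → E mul]
E mul mul mul => E mul mul mul mul   [E → E mul]
E mul mul mul mul => mul this mul mul mul mul   [E → mul this]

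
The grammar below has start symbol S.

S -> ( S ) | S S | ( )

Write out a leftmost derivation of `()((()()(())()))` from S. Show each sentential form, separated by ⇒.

S ⇒ SS ⇒ ()S ⇒ ()(S) ⇒ ()((S)) ⇒ ()((SS)) ⇒ ()((SSS)) ⇒ ()((SSSS)) ⇒ ()((()SSS)) ⇒ ()((()()SS)) ⇒ ()((()()(S)S)) ⇒ ()((()()(())S)) ⇒ ()((()()(())()))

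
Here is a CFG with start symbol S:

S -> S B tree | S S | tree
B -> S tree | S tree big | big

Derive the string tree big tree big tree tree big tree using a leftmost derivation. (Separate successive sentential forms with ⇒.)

S ⇒ S B tree ⇒ S S B tree ⇒ S B tree S B tree ⇒ S B tree B tree S B tree ⇒ tree B tree B tree S B tree ⇒ tree big tree B tree S B tree ⇒ tree big tree big tree S B tree ⇒ tree big tree big tree tree B tree ⇒ tree big tree big tree tree big tree

S ⇒ S B tree   [S -> S B tree]
S B tree ⇒ S S B tree   [S -> S S]
S S B tree ⇒ S B tree S B tree   [S -> S B tree]
S B tree S B tree ⇒ S B tree B tree S B tree   [S -> S B tree]
S B tree B tree S B tree ⇒ tree B tree B tree S B tree   [S -> tree]
tree B tree B tree S B tree ⇒ tree big tree B tree S B tree   [B -> big]
tree big tree B tree S B tree ⇒ tree big tree big tree S B tree   [B -> big]
tree big tree big tree S B tree ⇒ tree big tree big tree tree B tree   [S -> tree]
tree big tree big tree tree B tree ⇒ tree big tree big tree tree big tree   [B -> big]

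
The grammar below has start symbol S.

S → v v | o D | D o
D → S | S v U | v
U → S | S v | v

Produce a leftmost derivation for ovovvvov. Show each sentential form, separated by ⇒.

S⇒oD⇒oSvU⇒oDovU⇒ovovU⇒ovovSv⇒ovovDov⇒ovovSov⇒ovovvvov

S ⇒ oD   [S → o D]
oD ⇒ oSvU   [D → S v U]
oSvU ⇒ oDovU   [S → D o]
oDovU ⇒ ovovU   [D → v]
ovovU ⇒ ovovSv   [U → S v]
ovovSv ⇒ ovovDov   [S → D o]
ovovDov ⇒ ovovSov   [D → S]
ovovSov ⇒ ovovvvov   [S → v v]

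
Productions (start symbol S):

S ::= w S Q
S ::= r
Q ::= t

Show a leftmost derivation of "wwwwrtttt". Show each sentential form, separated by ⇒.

S ⇒ wSQ   [S ::= w S Q]
wSQ ⇒ wwSQQ   [S ::= w S Q]
wwSQQ ⇒ wwwSQQQ   [S ::= w S Q]
wwwSQQQ ⇒ wwwwSQQQQ   [S ::= w S Q]
wwwwSQQQQ ⇒ wwwwrQQQQ   [S ::= r]
wwwwrQQQQ ⇒ wwwwrtQQQ   [Q ::= t]
wwwwrtQQQ ⇒ wwwwrttQQ   [Q ::= t]
wwwwrttQQ ⇒ wwwwrtttQ   [Q ::= t]
wwwwrtttQ ⇒ wwwwrtttt   [Q ::= t]

S⇒wSQ⇒wwSQQ⇒wwwSQQQ⇒wwwwSQQQQ⇒wwwwrQQQQ⇒wwwwrtQQQ⇒wwwwrttQQ⇒wwwwrtttQ⇒wwwwrtttt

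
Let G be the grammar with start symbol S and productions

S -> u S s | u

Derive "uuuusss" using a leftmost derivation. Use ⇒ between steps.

S ⇒ uSs ⇒ uuSss ⇒ uuuSsss ⇒ uuuusss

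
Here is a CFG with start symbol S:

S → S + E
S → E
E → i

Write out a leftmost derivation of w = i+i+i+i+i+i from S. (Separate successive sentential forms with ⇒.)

S ⇒ S+E ⇒ S+E+E ⇒ S+E+E+E ⇒ S+E+E+E+E ⇒ S+E+E+E+E+E ⇒ E+E+E+E+E+E ⇒ i+E+E+E+E+E ⇒ i+i+E+E+E+E ⇒ i+i+i+E+E+E ⇒ i+i+i+i+E+E ⇒ i+i+i+i+i+E ⇒ i+i+i+i+i+i

S ⇒ S+E   [S → S + E]
S+E ⇒ S+E+E   [S → S + E]
S+E+E ⇒ S+E+E+E   [S → S + E]
S+E+E+E ⇒ S+E+E+E+E   [S → S + E]
S+E+E+E+E ⇒ S+E+E+E+E+E   [S → S + E]
S+E+E+E+E+E ⇒ E+E+E+E+E+E   [S → E]
E+E+E+E+E+E ⇒ i+E+E+E+E+E   [E → i]
i+E+E+E+E+E ⇒ i+i+E+E+E+E   [E → i]
i+i+E+E+E+E ⇒ i+i+i+E+E+E   [E → i]
i+i+i+E+E+E ⇒ i+i+i+i+E+E   [E → i]
i+i+i+i+E+E ⇒ i+i+i+i+i+E   [E → i]
i+i+i+i+i+E ⇒ i+i+i+i+i+i   [E → i]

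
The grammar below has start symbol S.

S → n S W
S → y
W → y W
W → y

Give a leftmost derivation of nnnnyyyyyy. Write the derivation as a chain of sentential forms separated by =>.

S=>nSW=>nnSWW=>nnnSWWW=>nnnnSWWWW=>nnnnyWWWW=>nnnnyyWWW=>nnnnyyyWWW=>nnnnyyyyWW=>nnnnyyyyyW=>nnnnyyyyyy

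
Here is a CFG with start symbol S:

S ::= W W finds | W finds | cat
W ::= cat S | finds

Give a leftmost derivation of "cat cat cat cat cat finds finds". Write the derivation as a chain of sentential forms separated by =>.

S => W finds => cat S finds => cat W W finds finds => cat cat S W finds finds => cat cat cat W finds finds => cat cat cat cat S finds finds => cat cat cat cat cat finds finds

S => W finds   [S ::= W finds]
W finds => cat S finds   [W ::= cat S]
cat S finds => cat W W finds finds   [S ::= W W finds]
cat W W finds finds => cat cat S W finds finds   [W ::= cat S]
cat cat S W finds finds => cat cat cat W finds finds   [S ::= cat]
cat cat cat W finds finds => cat cat cat cat S finds finds   [W ::= cat S]
cat cat cat cat S finds finds => cat cat cat cat cat finds finds   [S ::= cat]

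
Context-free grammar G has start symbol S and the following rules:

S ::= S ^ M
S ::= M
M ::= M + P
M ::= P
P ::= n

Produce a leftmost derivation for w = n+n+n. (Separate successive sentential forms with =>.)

S => M => M+P => M+P+P => P+P+P => n+P+P => n+n+P => n+n+n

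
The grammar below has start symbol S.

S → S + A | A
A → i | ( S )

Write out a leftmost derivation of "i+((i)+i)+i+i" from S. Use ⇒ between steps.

S⇒S+A⇒S+A+A⇒S+A+A+A⇒A+A+A+A⇒i+A+A+A⇒i+(S)+A+A⇒i+(S+A)+A+A⇒i+(A+A)+A+A⇒i+((S)+A)+A+A⇒i+((A)+A)+A+A⇒i+((i)+A)+A+A⇒i+((i)+i)+A+A⇒i+((i)+i)+i+A⇒i+((i)+i)+i+i

S ⇒ S+A   [S → S + A]
S+A ⇒ S+A+A   [S → S + A]
S+A+A ⇒ S+A+A+A   [S → S + A]
S+A+A+A ⇒ A+A+A+A   [S → A]
A+A+A+A ⇒ i+A+A+A   [A → i]
i+A+A+A ⇒ i+(S)+A+A   [A → ( S )]
i+(S)+A+A ⇒ i+(S+A)+A+A   [S → S + A]
i+(S+A)+A+A ⇒ i+(A+A)+A+A   [S → A]
i+(A+A)+A+A ⇒ i+((S)+A)+A+A   [A → ( S )]
i+((S)+A)+A+A ⇒ i+((A)+A)+A+A   [S → A]
i+((A)+A)+A+A ⇒ i+((i)+A)+A+A   [A → i]
i+((i)+A)+A+A ⇒ i+((i)+i)+A+A   [A → i]
i+((i)+i)+A+A ⇒ i+((i)+i)+i+A   [A → i]
i+((i)+i)+i+A ⇒ i+((i)+i)+i+i   [A → i]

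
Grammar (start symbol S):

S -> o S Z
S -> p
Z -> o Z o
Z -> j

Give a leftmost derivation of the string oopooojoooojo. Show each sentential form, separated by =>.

S=>oSZ=>ooSZZ=>oopZZ=>oopoZoZ=>oopooZooZ=>oopoooZoooZ=>oopooojoooZ=>oopooojooooZo=>oopooojoooojo

S => oSZ   [S -> o S Z]
oSZ => ooSZZ   [S -> o S Z]
ooSZZ => oopZZ   [S -> p]
oopZZ => oopoZoZ   [Z -> o Z o]
oopoZoZ => oopooZooZ   [Z -> o Z o]
oopooZooZ => oopoooZoooZ   [Z -> o Z o]
oopoooZoooZ => oopooojoooZ   [Z -> j]
oopooojoooZ => oopooojooooZo   [Z -> o Z o]
oopooojooooZo => oopooojoooojo   [Z -> j]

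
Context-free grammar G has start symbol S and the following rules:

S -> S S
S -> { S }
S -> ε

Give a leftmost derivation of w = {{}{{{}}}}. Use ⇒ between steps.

S⇒{S}⇒{SS}⇒{{S}S}⇒{{}S}⇒{{}{S}}⇒{{}{SS}}⇒{{}{SSS}}⇒{{}{SSSS}}⇒{{}{{S}SSS}}⇒{{}{{{S}}SSS}}⇒{{}{{{}}SSS}}⇒{{}{{{}}SS}}⇒{{}{{{}}S}}⇒{{}{{{}}}}

S ⇒ {S}   [S -> { S }]
{S} ⇒ {SS}   [S -> S S]
{SS} ⇒ {{S}S}   [S -> { S }]
{{S}S} ⇒ {{}S}   [S -> ε]
{{}S} ⇒ {{}{S}}   [S -> { S }]
{{}{S}} ⇒ {{}{SS}}   [S -> S S]
{{}{SS}} ⇒ {{}{SSS}}   [S -> S S]
{{}{SSS}} ⇒ {{}{SSSS}}   [S -> S S]
{{}{SSSS}} ⇒ {{}{{S}SSS}}   [S -> { S }]
{{}{{S}SSS}} ⇒ {{}{{{S}}SSS}}   [S -> { S }]
{{}{{{S}}SSS}} ⇒ {{}{{{}}SSS}}   [S -> ε]
{{}{{{}}SSS}} ⇒ {{}{{{}}SS}}   [S -> ε]
{{}{{{}}SS}} ⇒ {{}{{{}}S}}   [S -> ε]
{{}{{{}}S}} ⇒ {{}{{{}}}}   [S -> ε]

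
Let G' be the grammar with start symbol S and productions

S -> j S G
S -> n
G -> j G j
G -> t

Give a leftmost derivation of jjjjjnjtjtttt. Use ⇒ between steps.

S ⇒ jSG   [S -> j S G]
jSG ⇒ jjSGG   [S -> j S G]
jjSGG ⇒ jjjSGGG   [S -> j S G]
jjjSGGG ⇒ jjjjSGGGG   [S -> j S G]
jjjjSGGGG ⇒ jjjjjSGGGGG   [S -> j S G]
jjjjjSGGGGG ⇒ jjjjjnGGGGG   [S -> n]
jjjjjnGGGGG ⇒ jjjjjnjGjGGGG   [G -> j G j]
jjjjjnjGjGGGG ⇒ jjjjjnjtjGGGG   [G -> t]
jjjjjnjtjGGGG ⇒ jjjjjnjtjtGGG   [G -> t]
jjjjjnjtjtGGG ⇒ jjjjjnjtjttGG   [G -> t]
jjjjjnjtjttGG ⇒ jjjjjnjtjtttG   [G -> t]
jjjjjnjtjtttG ⇒ jjjjjnjtjtttt   [G -> t]

S⇒jSG⇒jjSGG⇒jjjSGGG⇒jjjjSGGGG⇒jjjjjSGGGGG⇒jjjjjnGGGGG⇒jjjjjnjGjGGGG⇒jjjjjnjtjGGGG⇒jjjjjnjtjtGGG⇒jjjjjnjtjttGG⇒jjjjjnjtjtttG⇒jjjjjnjtjtttt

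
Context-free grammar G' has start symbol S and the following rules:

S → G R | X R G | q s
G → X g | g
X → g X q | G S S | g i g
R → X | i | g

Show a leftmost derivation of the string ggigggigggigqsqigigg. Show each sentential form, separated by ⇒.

S⇒XRG⇒gXqRG⇒gGSSqRG⇒gXgSSqRG⇒ggiggSSqRG⇒ggiggGRSqRG⇒ggiggXgRSqRG⇒ggigggiggRSqRG⇒ggigggiggXSqRG⇒ggigggigggigSqRG⇒ggigggigggigqsqRG⇒ggigggigggigqsqiG⇒ggigggigggigqsqiXg⇒ggigggigggigqsqigigg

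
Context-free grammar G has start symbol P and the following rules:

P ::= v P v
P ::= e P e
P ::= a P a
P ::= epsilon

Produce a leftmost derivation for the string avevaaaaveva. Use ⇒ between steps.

P ⇒ aPa   [P ::= a P a]
aPa ⇒ avPva   [P ::= v P v]
avPva ⇒ avePeva   [P ::= e P e]
avePeva ⇒ avevPveva   [P ::= v P v]
avevPveva ⇒ avevaPaveva   [P ::= a P a]
avevaPaveva ⇒ avevaaPaaveva   [P ::= a P a]
avevaaPaaveva ⇒ avevaaaaveva   [P ::= epsilon]

P ⇒ aPa ⇒ avPva ⇒ avePeva ⇒ avevPveva ⇒ avevaPaveva ⇒ avevaaPaaveva ⇒ avevaaaaveva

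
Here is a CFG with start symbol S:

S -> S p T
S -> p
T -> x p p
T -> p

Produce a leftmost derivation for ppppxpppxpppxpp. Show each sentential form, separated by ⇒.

S ⇒ SpT   [S -> S p T]
SpT ⇒ SpTpT   [S -> S p T]
SpTpT ⇒ SpTpTpT   [S -> S p T]
SpTpTpT ⇒ SpTpTpTpT   [S -> S p T]
SpTpTpTpT ⇒ ppTpTpTpT   [S -> p]
ppTpTpTpT ⇒ ppppTpTpT   [T -> p]
ppppTpTpT ⇒ ppppxpppTpT   [T -> x p p]
ppppxpppTpT ⇒ ppppxpppxpppT   [T -> x p p]
ppppxpppxpppT ⇒ ppppxpppxpppxpp   [T -> x p p]

S ⇒ SpT ⇒ SpTpT ⇒ SpTpTpT ⇒ SpTpTpTpT ⇒ ppTpTpTpT ⇒ ppppTpTpT ⇒ ppppxpppTpT ⇒ ppppxpppxpppT ⇒ ppppxpppxpppxpp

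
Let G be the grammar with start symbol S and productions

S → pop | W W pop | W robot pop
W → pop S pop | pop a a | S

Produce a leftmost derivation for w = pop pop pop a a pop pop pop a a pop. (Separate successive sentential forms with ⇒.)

S ⇒ W W pop ⇒ pop S pop W pop ⇒ pop W W pop pop W pop ⇒ pop S W pop pop W pop ⇒ pop pop W pop pop W pop ⇒ pop pop pop a a pop pop W pop ⇒ pop pop pop a a pop pop pop a a pop

S ⇒ W W pop   [S → W W pop]
W W pop ⇒ pop S pop W pop   [W → pop S pop]
pop S pop W pop ⇒ pop W W pop pop W pop   [S → W W pop]
pop W W pop pop W pop ⇒ pop S W pop pop W pop   [W → S]
pop S W pop pop W pop ⇒ pop pop W pop pop W pop   [S → pop]
pop pop W pop pop W pop ⇒ pop pop pop a a pop pop W pop   [W → pop a a]
pop pop pop a a pop pop W pop ⇒ pop pop pop a a pop pop pop a a pop   [W → pop a a]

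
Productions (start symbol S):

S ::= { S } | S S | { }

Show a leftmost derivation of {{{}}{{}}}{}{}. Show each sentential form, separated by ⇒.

S ⇒ SS   [S ::= S S]
SS ⇒ SSS   [S ::= S S]
SSS ⇒ {S}SS   [S ::= { S }]
{S}SS ⇒ {SS}SS   [S ::= S S]
{SS}SS ⇒ {{S}S}SS   [S ::= { S }]
{{S}S}SS ⇒ {{{}}S}SS   [S ::= { }]
{{{}}S}SS ⇒ {{{}}{S}}SS   [S ::= { S }]
{{{}}{S}}SS ⇒ {{{}}{{}}}SS   [S ::= { }]
{{{}}{{}}}SS ⇒ {{{}}{{}}}{}S   [S ::= { }]
{{{}}{{}}}{}S ⇒ {{{}}{{}}}{}{}   [S ::= { }]

S ⇒ SS ⇒ SSS ⇒ {S}SS ⇒ {SS}SS ⇒ {{S}S}SS ⇒ {{{}}S}SS ⇒ {{{}}{S}}SS ⇒ {{{}}{{}}}SS ⇒ {{{}}{{}}}{}S ⇒ {{{}}{{}}}{}{}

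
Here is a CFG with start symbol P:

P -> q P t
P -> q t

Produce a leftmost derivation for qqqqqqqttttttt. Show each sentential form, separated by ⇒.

P ⇒ qPt ⇒ qqPtt ⇒ qqqPttt ⇒ qqqqPtttt ⇒ qqqqqPttttt ⇒ qqqqqqPtttttt ⇒ qqqqqqqttttttt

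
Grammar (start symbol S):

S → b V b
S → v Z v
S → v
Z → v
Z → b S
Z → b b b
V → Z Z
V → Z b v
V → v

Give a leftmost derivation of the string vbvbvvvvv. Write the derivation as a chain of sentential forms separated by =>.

S=>vZv=>vbSv=>vbvZvv=>vbvbSvv=>vbvbvZvvv=>vbvbvvvvv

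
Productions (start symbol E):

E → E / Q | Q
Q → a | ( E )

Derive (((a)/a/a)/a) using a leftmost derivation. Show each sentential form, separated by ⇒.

E ⇒ Q ⇒ (E) ⇒ (E/Q) ⇒ (Q/Q) ⇒ ((E)/Q) ⇒ ((E/Q)/Q) ⇒ ((E/Q/Q)/Q) ⇒ ((Q/Q/Q)/Q) ⇒ (((E)/Q/Q)/Q) ⇒ (((Q)/Q/Q)/Q) ⇒ (((a)/Q/Q)/Q) ⇒ (((a)/a/Q)/Q) ⇒ (((a)/a/a)/Q) ⇒ (((a)/a/a)/a)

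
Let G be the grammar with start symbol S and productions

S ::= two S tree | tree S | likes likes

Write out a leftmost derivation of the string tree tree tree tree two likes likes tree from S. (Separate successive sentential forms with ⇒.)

S ⇒ tree S ⇒ tree tree S ⇒ tree tree tree S ⇒ tree tree tree tree S ⇒ tree tree tree tree two S tree ⇒ tree tree tree tree two likes likes tree

S ⇒ tree S   [S ::= tree S]
tree S ⇒ tree tree S   [S ::= tree S]
tree tree S ⇒ tree tree tree S   [S ::= tree S]
tree tree tree S ⇒ tree tree tree tree S   [S ::= tree S]
tree tree tree tree S ⇒ tree tree tree tree two S tree   [S ::= two S tree]
tree tree tree tree two S tree ⇒ tree tree tree tree two likes likes tree   [S ::= likes likes]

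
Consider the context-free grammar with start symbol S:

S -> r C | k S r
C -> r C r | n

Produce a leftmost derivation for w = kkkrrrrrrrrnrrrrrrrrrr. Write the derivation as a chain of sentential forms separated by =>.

S => kSr   [S -> k S r]
kSr => kkSrr   [S -> k S r]
kkSrr => kkkSrrr   [S -> k S r]
kkkSrrr => kkkrCrrr   [S -> r C]
kkkrCrrr => kkkrrCrrrr   [C -> r C r]
kkkrrCrrrr => kkkrrrCrrrrr   [C -> r C r]
kkkrrrCrrrrr => kkkrrrrCrrrrrr   [C -> r C r]
kkkrrrrCrrrrrr => kkkrrrrrCrrrrrrr   [C -> r C r]
kkkrrrrrCrrrrrrr => kkkrrrrrrCrrrrrrrr   [C -> r C r]
kkkrrrrrrCrrrrrrrr => kkkrrrrrrrCrrrrrrrrr   [C -> r C r]
kkkrrrrrrrCrrrrrrrrr => kkkrrrrrrrrCrrrrrrrrrr   [C -> r C r]
kkkrrrrrrrrCrrrrrrrrrr => kkkrrrrrrrrnrrrrrrrrrr   [C -> n]

S => kSr => kkSrr => kkkSrrr => kkkrCrrr => kkkrrCrrrr => kkkrrrCrrrrr => kkkrrrrCrrrrrr => kkkrrrrrCrrrrrrr => kkkrrrrrrCrrrrrrrr => kkkrrrrrrrCrrrrrrrrr => kkkrrrrrrrrCrrrrrrrrrr => kkkrrrrrrrrnrrrrrrrrrr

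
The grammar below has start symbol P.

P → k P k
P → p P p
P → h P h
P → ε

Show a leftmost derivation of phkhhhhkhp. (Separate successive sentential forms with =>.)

P => pPp   [P → p P p]
pPp => phPhp   [P → h P h]
phPhp => phkPkhp   [P → k P k]
phkPkhp => phkhPhkhp   [P → h P h]
phkhPhkhp => phkhhPhhkhp   [P → h P h]
phkhhPhhkhp => phkhhhhkhp   [P → ε]

P=>pPp=>phPhp=>phkPkhp=>phkhPhkhp=>phkhhPhhkhp=>phkhhhhkhp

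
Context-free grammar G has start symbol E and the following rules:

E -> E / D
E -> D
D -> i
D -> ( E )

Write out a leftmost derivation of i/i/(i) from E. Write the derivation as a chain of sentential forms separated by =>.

E => E/D => E/D/D => D/D/D => i/D/D => i/i/D => i/i/(E) => i/i/(D) => i/i/(i)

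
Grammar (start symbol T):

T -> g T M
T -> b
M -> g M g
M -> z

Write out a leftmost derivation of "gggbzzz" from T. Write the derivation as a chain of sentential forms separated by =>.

T => gTM => ggTMM => gggTMMM => gggbMMM => gggbzMM => gggbzzM => gggbzzz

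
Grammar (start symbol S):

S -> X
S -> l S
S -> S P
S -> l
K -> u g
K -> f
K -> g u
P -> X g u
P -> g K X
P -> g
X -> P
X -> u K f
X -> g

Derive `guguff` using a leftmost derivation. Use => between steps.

S => X   [S -> X]
X => P   [X -> P]
P => gKX   [P -> g K X]
gKX => gugX   [K -> u g]
gugX => guguKf   [X -> u K f]
guguKf => guguff   [K -> f]

S => X => P => gKX => gugX => guguKf => guguff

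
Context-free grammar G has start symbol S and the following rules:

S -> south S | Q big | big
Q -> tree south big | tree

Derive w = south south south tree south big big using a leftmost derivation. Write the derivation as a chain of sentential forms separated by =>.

S => south S => south south S => south south south S => south south south Q big => south south south tree south big big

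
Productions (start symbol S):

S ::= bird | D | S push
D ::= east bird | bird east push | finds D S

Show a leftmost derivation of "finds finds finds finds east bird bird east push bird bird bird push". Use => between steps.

S => S push   [S ::= S push]
S push => D push   [S ::= D]
D push => finds D S push   [D ::= finds D S]
finds D S push => finds finds D S S push   [D ::= finds D S]
finds finds D S S push => finds finds finds D S S S push   [D ::= finds D S]
finds finds finds D S S S push => finds finds finds finds D S S S S push   [D ::= finds D S]
finds finds finds finds D S S S S push => finds finds finds finds east bird S S S S push   [D ::= east bird]
finds finds finds finds east bird S S S S push => finds finds finds finds east bird D S S S push   [S ::= D]
finds finds finds finds east bird D S S S push => finds finds finds finds east bird bird east push S S S push   [D ::= bird east push]
finds finds finds finds east bird bird east push S S S push => finds finds finds finds east bird bird east push bird S S push   [S ::= bird]
finds finds finds finds east bird bird east push bird S S push => finds finds finds finds east bird bird east push bird bird S push   [S ::= bird]
finds finds finds finds east bird bird east push bird bird S push => finds finds finds finds east bird bird east push bird bird bird push   [S ::= bird]

S => S push => D push => finds D S push => finds finds D S S push => finds finds finds D S S S push => finds finds finds finds D S S S S push => finds finds finds finds east bird S S S S push => finds finds finds finds east bird D S S S push => finds finds finds finds east bird bird east push S S S push => finds finds finds finds east bird bird east push bird S S push => finds finds finds finds east bird bird east push bird bird S push => finds finds finds finds east bird bird east push bird bird bird push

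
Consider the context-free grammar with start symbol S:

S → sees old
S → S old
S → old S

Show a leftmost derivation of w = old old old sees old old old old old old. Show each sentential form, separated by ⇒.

S ⇒ S old ⇒ S old old ⇒ S old old old ⇒ old S old old old ⇒ old S old old old old ⇒ old S old old old old old ⇒ old old S old old old old old ⇒ old old old S old old old old old ⇒ old old old sees old old old old old old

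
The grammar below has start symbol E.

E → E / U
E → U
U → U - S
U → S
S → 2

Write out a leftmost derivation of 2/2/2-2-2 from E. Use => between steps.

E=>E/U=>E/U/U=>U/U/U=>S/U/U=>2/U/U=>2/S/U=>2/2/U=>2/2/U-S=>2/2/U-S-S=>2/2/S-S-S=>2/2/2-S-S=>2/2/2-2-S=>2/2/2-2-2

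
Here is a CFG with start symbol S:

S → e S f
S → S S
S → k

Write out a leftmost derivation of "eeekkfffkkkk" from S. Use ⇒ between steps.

S ⇒ SS ⇒ SSS ⇒ SSSS ⇒ SSSSS ⇒ eSfSSSS ⇒ eeSffSSSS ⇒ eeeSfffSSSS ⇒ eeeSSfffSSSS ⇒ eeekSfffSSSS ⇒ eeekkfffSSSS ⇒ eeekkfffkSSS ⇒ eeekkfffkkSS ⇒ eeekkfffkkkS ⇒ eeekkfffkkkk

S ⇒ SS   [S → S S]
SS ⇒ SSS   [S → S S]
SSS ⇒ SSSS   [S → S S]
SSSS ⇒ SSSSS   [S → S S]
SSSSS ⇒ eSfSSSS   [S → e S f]
eSfSSSS ⇒ eeSffSSSS   [S → e S f]
eeSffSSSS ⇒ eeeSfffSSSS   [S → e S f]
eeeSfffSSSS ⇒ eeeSSfffSSSS   [S → S S]
eeeSSfffSSSS ⇒ eeekSfffSSSS   [S → k]
eeekSfffSSSS ⇒ eeekkfffSSSS   [S → k]
eeekkfffSSSS ⇒ eeekkfffkSSS   [S → k]
eeekkfffkSSS ⇒ eeekkfffkkSS   [S → k]
eeekkfffkkSS ⇒ eeekkfffkkkS   [S → k]
eeekkfffkkkS ⇒ eeekkfffkkkk   [S → k]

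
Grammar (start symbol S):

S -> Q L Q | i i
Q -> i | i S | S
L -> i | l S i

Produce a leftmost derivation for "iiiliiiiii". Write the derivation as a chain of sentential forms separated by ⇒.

S⇒QLQ⇒iSLQ⇒iQLQLQ⇒iSLQLQ⇒iiiLQLQ⇒iiilSiQLQ⇒iiiliiiQLQ⇒iiiliiiiLQ⇒iiiliiiiiQ⇒iiiliiiiii

S ⇒ QLQ   [S -> Q L Q]
QLQ ⇒ iSLQ   [Q -> i S]
iSLQ ⇒ iQLQLQ   [S -> Q L Q]
iQLQLQ ⇒ iSLQLQ   [Q -> S]
iSLQLQ ⇒ iiiLQLQ   [S -> i i]
iiiLQLQ ⇒ iiilSiQLQ   [L -> l S i]
iiilSiQLQ ⇒ iiiliiiQLQ   [S -> i i]
iiiliiiQLQ ⇒ iiiliiiiLQ   [Q -> i]
iiiliiiiLQ ⇒ iiiliiiiiQ   [L -> i]
iiiliiiiiQ ⇒ iiiliiiiii   [Q -> i]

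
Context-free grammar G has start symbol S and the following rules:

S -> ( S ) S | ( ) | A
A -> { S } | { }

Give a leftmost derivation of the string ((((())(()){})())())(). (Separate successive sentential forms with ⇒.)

S⇒(S)S⇒((S)S)S⇒(((S)S)S)S⇒((((S)S)S)S)S⇒((((())S)S)S)S⇒((((())(S)S)S)S)S⇒((((())(())S)S)S)S⇒((((())(())A)S)S)S⇒((((())(()){})S)S)S⇒((((())(()){})())S)S⇒((((())(()){})())())S⇒((((())(()){})())())()

S ⇒ (S)S   [S -> ( S ) S]
(S)S ⇒ ((S)S)S   [S -> ( S ) S]
((S)S)S ⇒ (((S)S)S)S   [S -> ( S ) S]
(((S)S)S)S ⇒ ((((S)S)S)S)S   [S -> ( S ) S]
((((S)S)S)S)S ⇒ ((((())S)S)S)S   [S -> ( )]
((((())S)S)S)S ⇒ ((((())(S)S)S)S)S   [S -> ( S ) S]
((((())(S)S)S)S)S ⇒ ((((())(())S)S)S)S   [S -> ( )]
((((())(())S)S)S)S ⇒ ((((())(())A)S)S)S   [S -> A]
((((())(())A)S)S)S ⇒ ((((())(()){})S)S)S   [A -> { }]
((((())(()){})S)S)S ⇒ ((((())(()){})())S)S   [S -> ( )]
((((())(()){})())S)S ⇒ ((((())(()){})())())S   [S -> ( )]
((((())(()){})())())S ⇒ ((((())(()){})())())()   [S -> ( )]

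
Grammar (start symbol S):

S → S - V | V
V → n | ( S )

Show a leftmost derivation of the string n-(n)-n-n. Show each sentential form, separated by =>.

S => S-V => S-V-V => S-V-V-V => V-V-V-V => n-V-V-V => n-(S)-V-V => n-(V)-V-V => n-(n)-V-V => n-(n)-n-V => n-(n)-n-n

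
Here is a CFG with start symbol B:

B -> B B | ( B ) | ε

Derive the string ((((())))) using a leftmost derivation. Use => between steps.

B => (B) => ((B)) => (((B))) => (((BB))) => (((BBB))) => ((((B)BB))) => (((((B))BB))) => ((((())BB))) => ((((())B))) => ((((()))))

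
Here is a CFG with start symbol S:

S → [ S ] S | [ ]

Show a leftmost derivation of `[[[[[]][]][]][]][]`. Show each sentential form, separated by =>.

S => [S]S   [S → [ S ] S]
[S]S => [[S]S]S   [S → [ S ] S]
[[S]S]S => [[[S]S]S]S   [S → [ S ] S]
[[[S]S]S]S => [[[[S]S]S]S]S   [S → [ S ] S]
[[[[S]S]S]S]S => [[[[[]]S]S]S]S   [S → [ ]]
[[[[[]]S]S]S]S => [[[[[]][]]S]S]S   [S → [ ]]
[[[[[]][]]S]S]S => [[[[[]][]][]]S]S   [S → [ ]]
[[[[[]][]][]]S]S => [[[[[]][]][]][]]S   [S → [ ]]
[[[[[]][]][]][]]S => [[[[[]][]][]][]][]   [S → [ ]]

S => [S]S => [[S]S]S => [[[S]S]S]S => [[[[S]S]S]S]S => [[[[[]]S]S]S]S => [[[[[]][]]S]S]S => [[[[[]][]][]]S]S => [[[[[]][]][]][]]S => [[[[[]][]][]][]][]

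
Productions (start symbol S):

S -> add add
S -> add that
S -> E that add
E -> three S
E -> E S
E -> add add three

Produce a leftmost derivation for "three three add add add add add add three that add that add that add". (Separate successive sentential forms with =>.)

S => E that add => three S that add => three E that add that add => three E S that add that add => three E S S that add that add => three three S S S that add that add => three three add add S S that add that add => three three add add add add S that add that add => three three add add add add E that add that add that add => three three add add add add add add three that add that add that add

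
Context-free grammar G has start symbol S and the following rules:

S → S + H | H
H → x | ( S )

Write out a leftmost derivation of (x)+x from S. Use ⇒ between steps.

S ⇒ S+H ⇒ H+H ⇒ (S)+H ⇒ (H)+H ⇒ (x)+H ⇒ (x)+x

S ⇒ S+H   [S → S + H]
S+H ⇒ H+H   [S → H]
H+H ⇒ (S)+H   [H → ( S )]
(S)+H ⇒ (H)+H   [S → H]
(H)+H ⇒ (x)+H   [H → x]
(x)+H ⇒ (x)+x   [H → x]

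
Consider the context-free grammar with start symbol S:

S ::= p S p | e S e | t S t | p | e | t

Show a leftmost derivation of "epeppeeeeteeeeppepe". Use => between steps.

S => eSe   [S ::= e S e]
eSe => epSpe   [S ::= p S p]
epSpe => epeSepe   [S ::= e S e]
epeSepe => epepSpepe   [S ::= p S p]
epepSpepe => epeppSppepe   [S ::= p S p]
epeppSppepe => epeppeSeppepe   [S ::= e S e]
epeppeSeppepe => epeppeeSeeppepe   [S ::= e S e]
epeppeeSeeppepe => epeppeeeSeeeppepe   [S ::= e S e]
epeppeeeSeeeppepe => epeppeeeeSeeeeppepe   [S ::= e S e]
epeppeeeeSeeeeppepe => epeppeeeeteeeeppepe   [S ::= t]

S => eSe => epSpe => epeSepe => epepSpepe => epeppSppepe => epeppeSeppepe => epeppeeSeeppepe => epeppeeeSeeeppepe => epeppeeeeSeeeeppepe => epeppeeeeteeeeppepe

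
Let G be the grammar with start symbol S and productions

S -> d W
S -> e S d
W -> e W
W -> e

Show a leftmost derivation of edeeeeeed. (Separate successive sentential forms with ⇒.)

S⇒eSd⇒edWd⇒edeWd⇒edeeWd⇒edeeeWd⇒edeeeeWd⇒edeeeeeWd⇒edeeeeeed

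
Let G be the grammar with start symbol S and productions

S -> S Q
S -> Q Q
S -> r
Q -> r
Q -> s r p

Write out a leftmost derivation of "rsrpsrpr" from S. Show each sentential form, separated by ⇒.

S ⇒ SQ ⇒ SQQ ⇒ QQQQ ⇒ rQQQ ⇒ rsrpQQ ⇒ rsrpsrpQ ⇒ rsrpsrpr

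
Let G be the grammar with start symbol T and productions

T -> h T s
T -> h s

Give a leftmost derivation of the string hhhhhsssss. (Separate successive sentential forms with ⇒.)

T ⇒ hTs   [T -> h T s]
hTs ⇒ hhTss   [T -> h T s]
hhTss ⇒ hhhTsss   [T -> h T s]
hhhTsss ⇒ hhhhTssss   [T -> h T s]
hhhhTssss ⇒ hhhhhsssss   [T -> h s]

T⇒hTs⇒hhTss⇒hhhTsss⇒hhhhTssss⇒hhhhhsssss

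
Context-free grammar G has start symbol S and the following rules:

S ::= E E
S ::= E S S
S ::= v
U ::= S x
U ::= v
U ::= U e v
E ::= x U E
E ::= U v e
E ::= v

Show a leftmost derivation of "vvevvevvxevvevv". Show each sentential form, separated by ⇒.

S ⇒ ESS   [S ::= E S S]
ESS ⇒ vSS   [E ::= v]
vSS ⇒ vEES   [S ::= E E]
vEES ⇒ vUveES   [E ::= U v e]
vUveES ⇒ vUevveES   [U ::= U e v]
vUevveES ⇒ vSxevveES   [U ::= S x]
vSxevveES ⇒ vESSxevveES   [S ::= E S S]
vESSxevveES ⇒ vUveSSxevveES   [E ::= U v e]
vUveSSxevveES ⇒ vUevveSSxevveES   [U ::= U e v]
vUevveSSxevveES ⇒ vvevveSSxevveES   [U ::= v]
vvevveSSxevveES ⇒ vvevvevSxevveES   [S ::= v]
vvevvevSxevveES ⇒ vvevvevvxevveES   [S ::= v]
vvevvevvxevveES ⇒ vvevvevvxevvevS   [E ::= v]
vvevvevvxevvevS ⇒ vvevvevvxevvevv   [S ::= v]

S ⇒ ESS ⇒ vSS ⇒ vEES ⇒ vUveES ⇒ vUevveES ⇒ vSxevveES ⇒ vESSxevveES ⇒ vUveSSxevveES ⇒ vUevveSSxevveES ⇒ vvevveSSxevveES ⇒ vvevvevSxevveES ⇒ vvevvevvxevveES ⇒ vvevvevvxevvevS ⇒ vvevvevvxevvevv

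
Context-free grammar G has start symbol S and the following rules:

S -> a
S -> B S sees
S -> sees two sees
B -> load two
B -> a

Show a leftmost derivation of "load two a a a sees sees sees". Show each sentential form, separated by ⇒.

S ⇒ B S sees ⇒ load two S sees ⇒ load two B S sees sees ⇒ load two a S sees sees ⇒ load two a B S sees sees sees ⇒ load two a a S sees sees sees ⇒ load two a a a sees sees sees

S ⇒ B S sees   [S -> B S sees]
B S sees ⇒ load two S sees   [B -> load two]
load two S sees ⇒ load two B S sees sees   [S -> B S sees]
load two B S sees sees ⇒ load two a S sees sees   [B -> a]
load two a S sees sees ⇒ load two a B S sees sees sees   [S -> B S sees]
load two a B S sees sees sees ⇒ load two a a S sees sees sees   [B -> a]
load two a a S sees sees sees ⇒ load two a a a sees sees sees   [S -> a]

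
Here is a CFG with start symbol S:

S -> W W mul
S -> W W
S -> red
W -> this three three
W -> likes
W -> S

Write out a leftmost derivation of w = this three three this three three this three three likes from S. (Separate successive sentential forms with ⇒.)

S ⇒ W W   [S -> W W]
W W ⇒ this three three W   [W -> this three three]
this three three W ⇒ this three three S   [W -> S]
this three three S ⇒ this three three W W   [S -> W W]
this three three W W ⇒ this three three S W   [W -> S]
this three three S W ⇒ this three three W W W   [S -> W W]
this three three W W W ⇒ this three three this three three W W   [W -> this three three]
this three three this three three W W ⇒ this three three this three three this three three W   [W -> this three three]
this three three this three three this three three W ⇒ this three three this three three this three three likes   [W -> likes]

S ⇒ W W ⇒ this three three W ⇒ this three three S ⇒ this three three W W ⇒ this three three S W ⇒ this three three W W W ⇒ this three three this three three W W ⇒ this three three this three three this three three W ⇒ this three three this three three this three three likes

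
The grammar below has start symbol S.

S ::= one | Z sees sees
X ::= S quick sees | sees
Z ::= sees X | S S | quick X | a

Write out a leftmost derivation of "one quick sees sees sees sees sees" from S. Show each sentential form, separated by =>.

S => Z sees sees   [S ::= Z sees sees]
Z sees sees => S S sees sees   [Z ::= S S]
S S sees sees => one S sees sees   [S ::= one]
one S sees sees => one Z sees sees sees sees   [S ::= Z sees sees]
one Z sees sees sees sees => one quick X sees sees sees sees   [Z ::= quick X]
one quick X sees sees sees sees => one quick sees sees sees sees sees   [X ::= sees]

S => Z sees sees => S S sees sees => one S sees sees => one Z sees sees sees sees => one quick X sees sees sees sees => one quick sees sees sees sees sees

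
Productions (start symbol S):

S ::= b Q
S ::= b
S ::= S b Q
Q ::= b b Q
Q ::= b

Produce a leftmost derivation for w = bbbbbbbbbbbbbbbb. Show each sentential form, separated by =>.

S => SbQ   [S ::= S b Q]
SbQ => SbQbQ   [S ::= S b Q]
SbQbQ => bQbQbQ   [S ::= b Q]
bQbQbQ => bbbQbQ   [Q ::= b]
bbbQbQ => bbbbbQbQ   [Q ::= b b Q]
bbbbbQbQ => bbbbbbbQbQ   [Q ::= b b Q]
bbbbbbbQbQ => bbbbbbbbbQbQ   [Q ::= b b Q]
bbbbbbbbbQbQ => bbbbbbbbbbbQ   [Q ::= b]
bbbbbbbbbbbQ => bbbbbbbbbbbbbQ   [Q ::= b b Q]
bbbbbbbbbbbbbQ => bbbbbbbbbbbbbbbQ   [Q ::= b b Q]
bbbbbbbbbbbbbbbQ => bbbbbbbbbbbbbbbb   [Q ::= b]

S => SbQ => SbQbQ => bQbQbQ => bbbQbQ => bbbbbQbQ => bbbbbbbQbQ => bbbbbbbbbQbQ => bbbbbbbbbbbQ => bbbbbbbbbbbbbQ => bbbbbbbbbbbbbbbQ => bbbbbbbbbbbbbbbb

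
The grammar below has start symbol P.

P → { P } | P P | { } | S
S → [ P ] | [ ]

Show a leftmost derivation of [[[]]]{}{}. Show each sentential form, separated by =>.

P => PP   [P → P P]
PP => PPP   [P → P P]
PPP => SPP   [P → S]
SPP => [P]PP   [S → [ P ]]
[P]PP => [S]PP   [P → S]
[S]PP => [[P]]PP   [S → [ P ]]
[[P]]PP => [[S]]PP   [P → S]
[[S]]PP => [[[]]]PP   [S → [ ]]
[[[]]]PP => [[[]]]{}P   [P → { }]
[[[]]]{}P => [[[]]]{}{}   [P → { }]

P => PP => PPP => SPP => [P]PP => [S]PP => [[P]]PP => [[S]]PP => [[[]]]PP => [[[]]]{}P => [[[]]]{}{}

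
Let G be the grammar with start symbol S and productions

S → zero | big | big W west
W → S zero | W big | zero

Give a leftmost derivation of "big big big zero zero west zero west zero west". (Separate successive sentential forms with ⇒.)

S ⇒ big W west ⇒ big S zero west ⇒ big big W west zero west ⇒ big big S zero west zero west ⇒ big big big W west zero west zero west ⇒ big big big S zero west zero west zero west ⇒ big big big zero zero west zero west zero west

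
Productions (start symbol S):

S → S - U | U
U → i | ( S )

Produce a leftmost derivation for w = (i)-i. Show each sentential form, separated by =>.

S => S-U => U-U => (S)-U => (U)-U => (i)-U => (i)-i

S => S-U   [S → S - U]
S-U => U-U   [S → U]
U-U => (S)-U   [U → ( S )]
(S)-U => (U)-U   [S → U]
(U)-U => (i)-U   [U → i]
(i)-U => (i)-i   [U → i]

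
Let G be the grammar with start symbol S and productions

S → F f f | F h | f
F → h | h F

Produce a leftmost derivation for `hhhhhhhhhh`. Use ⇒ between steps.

S ⇒ Fh   [S → F h]
Fh ⇒ hFh   [F → h F]
hFh ⇒ hhFh   [F → h F]
hhFh ⇒ hhhFh   [F → h F]
hhhFh ⇒ hhhhFh   [F → h F]
hhhhFh ⇒ hhhhhFh   [F → h F]
hhhhhFh ⇒ hhhhhhFh   [F → h F]
hhhhhhFh ⇒ hhhhhhhFh   [F → h F]
hhhhhhhFh ⇒ hhhhhhhhFh   [F → h F]
hhhhhhhhFh ⇒ hhhhhhhhhh   [F → h]

S ⇒ Fh ⇒ hFh ⇒ hhFh ⇒ hhhFh ⇒ hhhhFh ⇒ hhhhhFh ⇒ hhhhhhFh ⇒ hhhhhhhFh ⇒ hhhhhhhhFh ⇒ hhhhhhhhhh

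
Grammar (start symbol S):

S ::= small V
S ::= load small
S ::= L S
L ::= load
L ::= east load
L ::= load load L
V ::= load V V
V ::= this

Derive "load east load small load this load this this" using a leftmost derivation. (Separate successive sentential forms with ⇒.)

S ⇒ L S ⇒ load S ⇒ load L S ⇒ load east load S ⇒ load east load small V ⇒ load east load small load V V ⇒ load east load small load this V ⇒ load east load small load this load V V ⇒ load east load small load this load this V ⇒ load east load small load this load this this

S ⇒ L S   [S ::= L S]
L S ⇒ load S   [L ::= load]
load S ⇒ load L S   [S ::= L S]
load L S ⇒ load east load S   [L ::= east load]
load east load S ⇒ load east load small V   [S ::= small V]
load east load small V ⇒ load east load small load V V   [V ::= load V V]
load east load small load V V ⇒ load east load small load this V   [V ::= this]
load east load small load this V ⇒ load east load small load this load V V   [V ::= load V V]
load east load small load this load V V ⇒ load east load small load this load this V   [V ::= this]
load east load small load this load this V ⇒ load east load small load this load this this   [V ::= this]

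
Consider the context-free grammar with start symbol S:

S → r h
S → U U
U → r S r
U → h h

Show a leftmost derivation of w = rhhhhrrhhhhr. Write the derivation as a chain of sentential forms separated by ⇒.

S ⇒ UU ⇒ rSrU ⇒ rUUrU ⇒ rhhUrU ⇒ rhhhhrU ⇒ rhhhhrrSr ⇒ rhhhhrrUUr ⇒ rhhhhrrhhUr ⇒ rhhhhrrhhhhr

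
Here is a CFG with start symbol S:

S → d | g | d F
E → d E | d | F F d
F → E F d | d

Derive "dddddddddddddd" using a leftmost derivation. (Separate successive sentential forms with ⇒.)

S ⇒ dF   [S → d F]
dF ⇒ dEFd   [F → E F d]
dEFd ⇒ dFFdFd   [E → F F d]
dFFdFd ⇒ dEFdFdFd   [F → E F d]
dEFdFdFd ⇒ ddFdFdFd   [E → d]
ddFdFdFd ⇒ ddEFddFdFd   [F → E F d]
ddEFddFdFd ⇒ ddFFdFddFdFd   [E → F F d]
ddFFdFddFdFd ⇒ ddEFdFdFddFdFd   [F → E F d]
ddEFdFdFddFdFd ⇒ dddFdFdFddFdFd   [E → d]
dddFdFdFddFdFd ⇒ dddddFdFddFdFd   [F → d]
dddddFdFddFdFd ⇒ dddddddFddFdFd   [F → d]
dddddddFddFdFd ⇒ ddddddddddFdFd   [F → d]
ddddddddddFdFd ⇒ ddddddddddddFd   [F → d]
ddddddddddddFd ⇒ dddddddddddddd   [F → d]

S ⇒ dF ⇒ dEFd ⇒ dFFdFd ⇒ dEFdFdFd ⇒ ddFdFdFd ⇒ ddEFddFdFd ⇒ ddFFdFddFdFd ⇒ ddEFdFdFddFdFd ⇒ dddFdFdFddFdFd ⇒ dddddFdFddFdFd ⇒ dddddddFddFdFd ⇒ ddddddddddFdFd ⇒ ddddddddddddFd ⇒ dddddddddddddd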